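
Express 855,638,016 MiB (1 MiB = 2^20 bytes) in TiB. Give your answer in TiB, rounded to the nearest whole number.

855,638,016 MiB = 855,638,016 × 2^20 bytes = 897,201,488,265,216 bytes
1 TiB = 1,099,511,627,776 bytes
897,201,488,265,216 / 1,099,511,627,776 = 816 TiB

816 TiB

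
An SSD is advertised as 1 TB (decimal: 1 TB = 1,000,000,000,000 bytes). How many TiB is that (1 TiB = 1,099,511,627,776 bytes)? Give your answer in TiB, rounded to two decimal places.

1 TB × 1,000,000,000,000 bytes/TB = 1,000,000,000,000 bytes
1 TiB = 2^40 bytes = 1,099,511,627,776 bytes
1,000,000,000,000 / 1,099,511,627,776 = 0.91 TiB

0.91 TiB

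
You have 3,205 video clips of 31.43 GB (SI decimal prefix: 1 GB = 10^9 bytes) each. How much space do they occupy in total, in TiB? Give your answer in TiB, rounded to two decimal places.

91.62 TiB

Total = 3,205 × 31.43 GB = 100733.15 GB
= 100733.15 × 1,000,000,000 bytes = 100,733,150,000,000 bytes
1 TiB = 1,099,511,627,776 bytes
100,733,150,000,000 / 1,099,511,627,776 = 91.62 TiB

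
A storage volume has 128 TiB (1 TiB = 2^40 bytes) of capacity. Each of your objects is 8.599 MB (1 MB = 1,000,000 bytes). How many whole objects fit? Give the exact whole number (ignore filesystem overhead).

16,366,727

Capacity: 128 TiB = 140,737,488,355,328 bytes
Per item: 8.599 MB = 8,599,000 bytes
⌊140,737,488,355,328 / 8,599,000⌋ = 16,366,727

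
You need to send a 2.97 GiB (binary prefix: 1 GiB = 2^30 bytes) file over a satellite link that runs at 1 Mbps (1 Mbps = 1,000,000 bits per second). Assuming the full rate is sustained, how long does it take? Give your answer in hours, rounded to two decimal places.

2.97 GiB = 3,189,013,217.28 bytes = 25,512,105,738.24 bits
1 Mbps = 1,000,000 bits/s
time = 25,512,105,738.24 / 1,000,000 = 25,512.1057 s
25,512.1057 s / 3600 = 7.09 hours

7.09 hours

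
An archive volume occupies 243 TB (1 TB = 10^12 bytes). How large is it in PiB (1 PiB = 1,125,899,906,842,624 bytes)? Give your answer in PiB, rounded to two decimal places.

0.22 PiB

243 TB = 243 × 10^12 bytes = 243,000,000,000,000 bytes
1 PiB = 1,125,899,906,842,624 bytes
243,000,000,000,000 / 1,125,899,906,842,624 = 0.22 PiB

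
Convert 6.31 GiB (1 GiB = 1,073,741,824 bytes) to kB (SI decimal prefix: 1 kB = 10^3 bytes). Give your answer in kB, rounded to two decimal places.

6.31 GiB × 1,073,741,824 bytes/GiB = 6,775,310,909.44 bytes
1 kB = 10^3 bytes = 1,000 bytes
6,775,310,909.44 / 1,000 = 6,775,310.91 kB

6,775,310.91 kB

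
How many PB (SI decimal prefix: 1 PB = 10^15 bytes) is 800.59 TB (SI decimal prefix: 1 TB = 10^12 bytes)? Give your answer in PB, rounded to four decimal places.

800.59 TB = 800.59 × 10^12 bytes = 800,590,000,000,000 bytes
1 PB = 10^15 bytes = 1,000,000,000,000,000 bytes
800,590,000,000,000 / 1,000,000,000,000,000 = 0.8006 PB

0.8006 PB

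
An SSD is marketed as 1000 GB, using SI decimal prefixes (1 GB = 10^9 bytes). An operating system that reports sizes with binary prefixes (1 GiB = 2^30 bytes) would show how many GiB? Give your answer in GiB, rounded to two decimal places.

931.32 GiB

1000 GB = 1000 × 10^9 bytes = 1,000,000,000,000 bytes
1 GiB = 1,073,741,824 bytes
1,000,000,000,000 / 1,073,741,824 = 931.32 GiB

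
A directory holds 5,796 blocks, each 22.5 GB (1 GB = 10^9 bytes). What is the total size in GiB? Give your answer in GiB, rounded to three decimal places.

Total = 5,796 × 22.5 GB = 130,410 GB
= 130,410 × 1,000,000,000 bytes = 130,410,000,000,000 bytes
1 GiB = 1,073,741,824 bytes
130,410,000,000,000 / 1,073,741,824 = 121,453.777 GiB

121,453.777 GiB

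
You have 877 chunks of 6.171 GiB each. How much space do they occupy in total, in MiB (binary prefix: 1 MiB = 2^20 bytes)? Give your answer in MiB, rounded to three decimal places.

5,541,854.208 MiB

Total = 877 × 6.171 GiB = 5411.967 GiB
= 5411.967 × 1,073,741,824 bytes = 5,811,055,318,007.808 bytes
1 MiB = 1,048,576 bytes
5,811,055,318,007.808 / 1,048,576 = 5,541,854.208 MiB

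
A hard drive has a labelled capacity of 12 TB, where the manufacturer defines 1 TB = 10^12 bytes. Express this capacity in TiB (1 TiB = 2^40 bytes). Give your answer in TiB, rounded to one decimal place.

10.9 TiB

12 TB = 12 × 10^12 bytes = 12,000,000,000,000 bytes
1 TiB = 2^40 bytes = 1,099,511,627,776 bytes
12,000,000,000,000 / 1,099,511,627,776 = 10.9 TiB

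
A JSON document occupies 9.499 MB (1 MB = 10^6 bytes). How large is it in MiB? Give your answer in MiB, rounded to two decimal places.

9.06 MiB

9.499 MB = 9.499 × 10^6 bytes = 9,499,000 bytes
1 MiB = 2^20 bytes = 1,048,576 bytes
9,499,000 / 1,048,576 = 9.06 MiB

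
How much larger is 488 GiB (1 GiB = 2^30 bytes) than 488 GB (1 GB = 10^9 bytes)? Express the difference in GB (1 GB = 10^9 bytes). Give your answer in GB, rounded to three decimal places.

35.986 GB

488 GiB = 488 × 1,073,741,824 = 523,986,010,112 bytes
488 GB = 488 × 1,000,000,000 = 488,000,000,000 bytes
difference = 35,986,010,112 bytes
35,986,010,112 / 1,000,000,000 = 35.986 GB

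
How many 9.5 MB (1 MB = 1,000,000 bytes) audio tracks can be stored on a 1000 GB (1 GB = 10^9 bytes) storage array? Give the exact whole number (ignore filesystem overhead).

105,263

Capacity: 1000 GB = 1,000,000,000,000 bytes
Per item: 9.5 MB = 9,500,000 bytes
⌊1,000,000,000,000 / 9,500,000⌋ = 105,263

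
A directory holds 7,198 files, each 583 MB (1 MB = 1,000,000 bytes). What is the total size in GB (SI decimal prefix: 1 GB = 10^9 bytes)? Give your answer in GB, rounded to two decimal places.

Total = 7,198 × 583 MB = 4,196,434 MB
= 4,196,434 × 1,000,000 bytes = 4,196,434,000,000 bytes
1 GB = 1,000,000,000 bytes
4,196,434,000,000 / 1,000,000,000 = 4,196.43 GB

4,196.43 GB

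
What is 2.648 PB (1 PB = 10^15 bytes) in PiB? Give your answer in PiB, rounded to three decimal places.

2.352 PiB

2.648 PB = 2.648 × 10^15 bytes = 2,648,000,000,000,000 bytes
1 PiB = 2^50 bytes = 1,125,899,906,842,624 bytes
2,648,000,000,000,000 / 1,125,899,906,842,624 = 2.352 PiB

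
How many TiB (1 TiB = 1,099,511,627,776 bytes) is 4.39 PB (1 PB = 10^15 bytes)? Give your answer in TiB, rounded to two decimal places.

4.39 PB × 1,000,000,000,000,000 bytes/PB = 4,390,000,000,000,000 bytes
1 TiB = 2^40 bytes = 1,099,511,627,776 bytes
4,390,000,000,000,000 / 1,099,511,627,776 = 3,992.68 TiB

3,992.68 TiB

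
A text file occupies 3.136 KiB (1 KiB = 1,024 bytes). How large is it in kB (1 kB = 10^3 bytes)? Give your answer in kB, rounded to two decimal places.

3.136 KiB = 3.136 × 2^10 bytes = 3,211.264 bytes
1 kB = 1,000 bytes
3,211.264 / 1,000 = 3.21 kB

3.21 kB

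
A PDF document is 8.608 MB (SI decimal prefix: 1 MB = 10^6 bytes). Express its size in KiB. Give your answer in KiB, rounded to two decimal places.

8,406.25 KiB

8.608 MB = 8.608 × 10^6 bytes = 8,608,000 bytes
1 KiB = 1,024 bytes
8,608,000 / 1,024 = 8,406.25 KiB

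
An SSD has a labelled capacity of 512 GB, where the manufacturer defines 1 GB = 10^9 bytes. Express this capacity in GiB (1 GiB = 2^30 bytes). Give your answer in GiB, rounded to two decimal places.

476.84 GiB

512 GB = 512 × 10^9 bytes = 512,000,000,000 bytes
1 GiB = 1,073,741,824 bytes
512,000,000,000 / 1,073,741,824 = 476.84 GiB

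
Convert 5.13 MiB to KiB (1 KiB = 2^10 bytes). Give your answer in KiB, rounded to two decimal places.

5.13 MiB = 5.13 × 2^20 bytes = 5,379,194.88 bytes
1 KiB = 1,024 bytes
5,379,194.88 / 1,024 = 5,253.12 KiB

5,253.12 KiB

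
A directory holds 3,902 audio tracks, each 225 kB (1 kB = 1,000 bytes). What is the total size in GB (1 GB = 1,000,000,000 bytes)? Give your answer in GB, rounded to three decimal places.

0.878 GB

Total = 3,902 × 225 kB = 877,950 kB
= 877,950 × 1,000 bytes = 877,950,000 bytes
1 GB = 1,000,000,000 bytes
877,950,000 / 1,000,000,000 = 0.878 GB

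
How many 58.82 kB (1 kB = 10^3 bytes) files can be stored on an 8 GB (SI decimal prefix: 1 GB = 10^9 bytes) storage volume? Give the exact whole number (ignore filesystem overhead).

Capacity: 8 GB = 8,000,000,000 bytes
Per item: 58.82 kB = 58,820 bytes
⌊8,000,000,000 / 58,820⌋ = 136,008

136,008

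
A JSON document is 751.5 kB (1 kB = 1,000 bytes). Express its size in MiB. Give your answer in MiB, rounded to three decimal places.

751.5 kB = 751.5 × 10^3 bytes = 751,500 bytes
1 MiB = 2^20 bytes = 1,048,576 bytes
751,500 / 1,048,576 = 0.717 MiB

0.717 MiB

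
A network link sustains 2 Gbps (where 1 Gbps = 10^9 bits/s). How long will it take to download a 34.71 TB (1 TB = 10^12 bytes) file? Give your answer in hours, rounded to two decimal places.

38.57 hours

34.71 TB = 34,710,000,000,000 bytes = 277,680,000,000,000 bits
2 Gbps = 2,000,000,000 bits/s
time = 277,680,000,000,000 / 2,000,000,000 = 138,840.0000 s
138,840.0000 s / 3600 = 38.57 hours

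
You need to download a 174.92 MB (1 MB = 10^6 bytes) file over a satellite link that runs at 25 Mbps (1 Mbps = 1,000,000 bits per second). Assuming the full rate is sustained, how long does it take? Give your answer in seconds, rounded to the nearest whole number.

174.92 MB = 174,920,000 bytes = 1,399,360,000 bits
25 Mbps = 25,000,000 bits/s
time = 1,399,360,000 / 25,000,000 = 56 s

56 seconds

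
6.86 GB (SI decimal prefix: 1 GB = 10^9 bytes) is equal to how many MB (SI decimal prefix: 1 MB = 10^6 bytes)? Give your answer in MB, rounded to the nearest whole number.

6.86 GB = 6.86 × 10^9 bytes = 6,860,000,000 bytes
1 MB = 10^6 bytes = 1,000,000 bytes
6,860,000,000 / 1,000,000 = 6,860 MB

6,860 MB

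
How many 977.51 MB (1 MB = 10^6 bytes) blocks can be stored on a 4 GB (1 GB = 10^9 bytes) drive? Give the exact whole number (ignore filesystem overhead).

Capacity: 4 GB = 4,000,000,000 bytes
Per item: 977.51 MB = 977,510,000 bytes
⌊4,000,000,000 / 977,510,000⌋ = 4

4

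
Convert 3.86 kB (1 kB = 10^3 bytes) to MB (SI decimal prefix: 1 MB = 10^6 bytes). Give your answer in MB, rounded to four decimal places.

0.0039 MB

3.86 kB × 1,000 bytes/kB = 3,860 bytes
1 MB = 1,000,000 bytes
3,860 / 1,000,000 = 0.0039 MB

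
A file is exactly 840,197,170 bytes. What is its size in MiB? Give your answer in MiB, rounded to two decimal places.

801.27 MiB

840,197,170 bytes given.
1 MiB = 2^20 bytes = 1,048,576 bytes
840,197,170 / 1,048,576 = 801.27 MiB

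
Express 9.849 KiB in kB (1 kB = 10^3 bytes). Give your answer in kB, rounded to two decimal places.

9.849 KiB = 9.849 × 2^10 bytes = 10,085.376 bytes
1 kB = 10^3 bytes = 1,000 bytes
10,085.376 / 1,000 = 10.09 kB

10.09 kB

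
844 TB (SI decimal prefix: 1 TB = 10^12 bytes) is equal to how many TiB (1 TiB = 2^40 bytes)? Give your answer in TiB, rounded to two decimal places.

844 TB = 844 × 10^12 bytes = 844,000,000,000,000 bytes
1 TiB = 2^40 bytes = 1,099,511,627,776 bytes
844,000,000,000,000 / 1,099,511,627,776 = 767.61 TiB

767.61 TiB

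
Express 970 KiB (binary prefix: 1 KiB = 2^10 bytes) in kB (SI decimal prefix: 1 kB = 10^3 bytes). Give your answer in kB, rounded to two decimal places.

993.28 kB

970 KiB = 970 × 2^10 bytes = 993,280 bytes
1 kB = 1,000 bytes
993,280 / 1,000 = 993.28 kB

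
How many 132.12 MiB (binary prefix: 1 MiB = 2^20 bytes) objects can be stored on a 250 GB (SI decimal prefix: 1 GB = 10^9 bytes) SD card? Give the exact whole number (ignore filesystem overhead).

1,804

Capacity: 250 GB = 250,000,000,000 bytes
Per item: 132.12 MiB = 138,537,861.12 bytes
⌊250,000,000,000 / 138,537,861.12⌋ = 1,804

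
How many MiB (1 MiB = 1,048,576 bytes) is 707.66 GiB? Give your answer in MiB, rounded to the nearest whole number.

724,644 MiB

707.66 GiB × 1,073,741,824 bytes/GiB = 759,844,139,171.84 bytes
1 MiB = 1,048,576 bytes
759,844,139,171.84 / 1,048,576 = 724,644 MiB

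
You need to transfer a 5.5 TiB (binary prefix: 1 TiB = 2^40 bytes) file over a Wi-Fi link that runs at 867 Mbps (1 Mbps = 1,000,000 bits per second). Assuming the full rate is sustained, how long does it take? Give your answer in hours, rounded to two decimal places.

5.5 TiB = 6,047,313,952,768 bytes = 48,378,511,622,144 bits
867 Mbps = 867,000,000 bits/s
time = 48,378,511,622,144 / 867,000,000 = 55,799.8981 s
55,799.8981 s / 3600 = 15.50 hours

15.50 hours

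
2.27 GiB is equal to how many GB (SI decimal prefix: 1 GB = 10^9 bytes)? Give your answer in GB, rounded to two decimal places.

2.44 GB

2.27 GiB × 1,073,741,824 bytes/GiB = 2,437,393,940.48 bytes
1 GB = 1,000,000,000 bytes
2,437,393,940.48 / 1,000,000,000 = 2.44 GB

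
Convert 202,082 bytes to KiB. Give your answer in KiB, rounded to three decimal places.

197.346 KiB

202,082 bytes given.
1 KiB = 1,024 bytes
202,082 / 1,024 = 197.346 KiB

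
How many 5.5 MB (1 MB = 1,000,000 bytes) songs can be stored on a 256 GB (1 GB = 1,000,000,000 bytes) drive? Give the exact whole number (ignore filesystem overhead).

Capacity: 256 GB = 256,000,000,000 bytes
Per item: 5.5 MB = 5,500,000 bytes
⌊256,000,000,000 / 5,500,000⌋ = 46,545

46,545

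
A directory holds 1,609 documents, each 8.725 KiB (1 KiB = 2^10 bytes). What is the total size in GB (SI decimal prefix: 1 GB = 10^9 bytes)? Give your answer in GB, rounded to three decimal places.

Total = 1,609 × 8.725 KiB = 14038.525 KiB
= 14038.525 × 1,024 bytes = 14,375,449.6 bytes
1 GB = 1,000,000,000 bytes
14,375,449.6 / 1,000,000,000 = 0.014 GB

0.014 GB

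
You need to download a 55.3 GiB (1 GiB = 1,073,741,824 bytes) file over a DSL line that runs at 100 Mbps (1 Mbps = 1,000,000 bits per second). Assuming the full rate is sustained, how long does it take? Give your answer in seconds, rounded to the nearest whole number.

55.3 GiB = 59,377,922,867.2 bytes = 475,023,382,937.6 bits
100 Mbps = 100,000,000 bits/s
time = 475,023,382,937.6 / 100,000,000 = 4,750 s

4,750 seconds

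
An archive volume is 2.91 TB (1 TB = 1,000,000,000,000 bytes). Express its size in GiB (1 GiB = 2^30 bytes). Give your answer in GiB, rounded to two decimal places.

2,710.15 GiB

2.91 TB = 2.91 × 10^12 bytes = 2,910,000,000,000 bytes
1 GiB = 2^30 bytes = 1,073,741,824 bytes
2,910,000,000,000 / 1,073,741,824 = 2,710.15 GiB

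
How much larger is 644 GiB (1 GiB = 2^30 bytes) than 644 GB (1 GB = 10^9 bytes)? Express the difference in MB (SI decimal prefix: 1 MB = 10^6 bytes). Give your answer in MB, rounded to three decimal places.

47,489.735 MB

644 GiB = 644 × 1,073,741,824 = 691,489,734,656 bytes
644 GB = 644 × 1,000,000,000 = 644,000,000,000 bytes
difference = 47,489,734,656 bytes
47,489,734,656 / 1,000,000 = 47,489.735 MB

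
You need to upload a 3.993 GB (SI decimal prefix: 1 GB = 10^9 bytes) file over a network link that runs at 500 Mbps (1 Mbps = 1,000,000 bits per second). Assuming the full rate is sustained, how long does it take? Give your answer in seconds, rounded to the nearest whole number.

64 seconds

3.993 GB = 3,993,000,000 bytes = 31,944,000,000 bits
500 Mbps = 500,000,000 bits/s
time = 31,944,000,000 / 500,000,000 = 64 s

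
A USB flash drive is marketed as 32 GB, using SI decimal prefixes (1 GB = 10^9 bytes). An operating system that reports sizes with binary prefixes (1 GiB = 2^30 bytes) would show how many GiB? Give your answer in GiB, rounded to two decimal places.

32 GB × 1,000,000,000 bytes/GB = 32,000,000,000 bytes
1 GiB = 2^30 bytes = 1,073,741,824 bytes
32,000,000,000 / 1,073,741,824 = 29.80 GiB

29.80 GiB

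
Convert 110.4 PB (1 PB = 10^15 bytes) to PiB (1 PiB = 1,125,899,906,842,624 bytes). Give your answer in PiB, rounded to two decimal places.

98.05 PiB

110.4 PB × 1,000,000,000,000,000 bytes/PB = 110,400,000,000,000,000 bytes
1 PiB = 2^50 bytes = 1,125,899,906,842,624 bytes
110,400,000,000,000,000 / 1,125,899,906,842,624 = 98.05 PiB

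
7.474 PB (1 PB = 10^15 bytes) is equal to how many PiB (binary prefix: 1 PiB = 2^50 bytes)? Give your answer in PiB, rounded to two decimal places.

6.64 PiB

7.474 PB = 7.474 × 10^15 bytes = 7,474,000,000,000,000 bytes
1 PiB = 2^50 bytes = 1,125,899,906,842,624 bytes
7,474,000,000,000,000 / 1,125,899,906,842,624 = 6.64 PiB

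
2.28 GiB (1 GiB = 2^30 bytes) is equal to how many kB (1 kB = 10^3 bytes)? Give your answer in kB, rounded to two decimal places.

2.28 GiB = 2.28 × 2^30 bytes = 2,448,131,358.72 bytes
1 kB = 1,000 bytes
2,448,131,358.72 / 1,000 = 2,448,131.36 kB

2,448,131.36 kB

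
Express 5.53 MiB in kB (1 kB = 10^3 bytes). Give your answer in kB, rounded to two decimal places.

5.53 MiB × 1,048,576 bytes/MiB = 5,798,625.28 bytes
1 kB = 1,000 bytes
5,798,625.28 / 1,000 = 5,798.63 kB

5,798.63 kB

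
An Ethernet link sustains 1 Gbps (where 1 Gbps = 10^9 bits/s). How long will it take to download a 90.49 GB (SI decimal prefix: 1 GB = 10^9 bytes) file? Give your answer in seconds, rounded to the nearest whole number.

724 seconds

90.49 GB = 90,490,000,000 bytes = 723,920,000,000 bits
1 Gbps = 1,000,000,000 bits/s
time = 723,920,000,000 / 1,000,000,000 = 724 s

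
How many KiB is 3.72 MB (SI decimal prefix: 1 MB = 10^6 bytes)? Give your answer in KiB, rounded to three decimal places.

3,632.813 KiB

3.72 MB = 3.72 × 10^6 bytes = 3,720,000 bytes
1 KiB = 2^10 bytes = 1,024 bytes
3,720,000 / 1,024 = 3,632.813 KiB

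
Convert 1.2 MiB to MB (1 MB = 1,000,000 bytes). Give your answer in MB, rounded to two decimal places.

1.2 MiB = 1.2 × 2^20 bytes = 1,258,291.2 bytes
1 MB = 10^6 bytes = 1,000,000 bytes
1,258,291.2 / 1,000,000 = 1.26 MB

1.26 MB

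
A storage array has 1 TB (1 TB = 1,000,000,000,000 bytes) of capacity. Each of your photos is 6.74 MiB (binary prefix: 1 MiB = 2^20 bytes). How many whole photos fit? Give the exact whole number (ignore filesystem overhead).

141,494

Capacity: 1 TB = 1,000,000,000,000 bytes
Per item: 6.74 MiB = 7,067,402.24 bytes
⌊1,000,000,000,000 / 7,067,402.24⌋ = 141,494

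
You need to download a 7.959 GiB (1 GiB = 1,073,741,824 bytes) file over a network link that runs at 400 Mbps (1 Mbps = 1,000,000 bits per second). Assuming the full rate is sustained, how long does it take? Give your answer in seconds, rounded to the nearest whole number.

171 seconds

7.959 GiB = 8,545,911,177.216 bytes = 68,367,289,417.728 bits
400 Mbps = 400,000,000 bits/s
time = 68,367,289,417.728 / 400,000,000 = 171 s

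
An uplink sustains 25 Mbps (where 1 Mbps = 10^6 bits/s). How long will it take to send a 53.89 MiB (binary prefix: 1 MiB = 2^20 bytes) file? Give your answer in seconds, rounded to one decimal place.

53.89 MiB = 56,507,760.64 bytes = 452,062,085.12 bits
25 Mbps = 25,000,000 bits/s
time = 452,062,085.12 / 25,000,000 = 18.1 s

18.1 seconds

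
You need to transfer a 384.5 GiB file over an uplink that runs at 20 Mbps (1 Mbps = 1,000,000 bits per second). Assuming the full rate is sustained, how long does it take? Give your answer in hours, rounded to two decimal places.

45.87 hours

384.5 GiB = 412,853,731,328 bytes = 3,302,829,850,624 bits
20 Mbps = 20,000,000 bits/s
time = 3,302,829,850,624 / 20,000,000 = 165,141.4925 s
165,141.4925 s / 3600 = 45.87 hours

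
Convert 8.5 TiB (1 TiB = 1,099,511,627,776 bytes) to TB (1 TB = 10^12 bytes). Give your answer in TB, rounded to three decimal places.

9.346 TB

8.5 TiB = 8.5 × 2^40 bytes = 9,345,848,836,096 bytes
1 TB = 10^12 bytes = 1,000,000,000,000 bytes
9,345,848,836,096 / 1,000,000,000,000 = 9.346 TB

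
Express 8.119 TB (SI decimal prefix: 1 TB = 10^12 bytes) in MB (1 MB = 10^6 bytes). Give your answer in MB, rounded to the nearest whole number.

8,119,000 MB

8.119 TB = 8.119 × 10^12 bytes = 8,119,000,000,000 bytes
1 MB = 10^6 bytes = 1,000,000 bytes
8,119,000,000,000 / 1,000,000 = 8,119,000 MB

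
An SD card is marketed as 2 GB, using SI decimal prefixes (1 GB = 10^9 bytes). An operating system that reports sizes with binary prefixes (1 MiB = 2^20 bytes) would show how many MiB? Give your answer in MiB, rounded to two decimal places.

1,907.35 MiB

2 GB = 2 × 10^9 bytes = 2,000,000,000 bytes
1 MiB = 1,048,576 bytes
2,000,000,000 / 1,048,576 = 1,907.35 MiB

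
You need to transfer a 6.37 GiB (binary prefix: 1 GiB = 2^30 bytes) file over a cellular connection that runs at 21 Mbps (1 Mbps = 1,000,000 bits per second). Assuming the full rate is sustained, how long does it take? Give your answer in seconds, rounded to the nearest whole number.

6.37 GiB = 6,839,735,418.88 bytes = 54,717,883,351.04 bits
21 Mbps = 21,000,000 bits/s
time = 54,717,883,351.04 / 21,000,000 = 2,606 s

2,606 seconds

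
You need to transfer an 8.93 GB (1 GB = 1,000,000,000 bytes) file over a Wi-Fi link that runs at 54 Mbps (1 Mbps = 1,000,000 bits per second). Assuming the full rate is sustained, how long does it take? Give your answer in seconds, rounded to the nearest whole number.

1,323 seconds

8.93 GB = 8,930,000,000 bytes = 71,440,000,000 bits
54 Mbps = 54,000,000 bits/s
time = 71,440,000,000 / 54,000,000 = 1,323 s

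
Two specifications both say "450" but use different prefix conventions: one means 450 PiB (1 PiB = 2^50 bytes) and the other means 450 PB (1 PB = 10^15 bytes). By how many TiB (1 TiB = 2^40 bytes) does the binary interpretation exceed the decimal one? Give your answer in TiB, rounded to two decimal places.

450 PiB = 450 × 1,125,899,906,842,624 = 506,654,958,079,180,800 bytes
450 PB = 450 × 1,000,000,000,000,000 = 450,000,000,000,000,000 bytes
difference = 56,654,958,079,180,800 bytes
56,654,958,079,180,800 / 1,099,511,627,776 = 51,527.38 TiB

51,527.38 TiB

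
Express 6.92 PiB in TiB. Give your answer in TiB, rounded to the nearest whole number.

7,086 TiB

6.92 PiB × 1,125,899,906,842,624 bytes/PiB = 7,791,227,355,350,958.08 bytes
1 TiB = 1,099,511,627,776 bytes
7,791,227,355,350,958.08 / 1,099,511,627,776 = 7,086 TiB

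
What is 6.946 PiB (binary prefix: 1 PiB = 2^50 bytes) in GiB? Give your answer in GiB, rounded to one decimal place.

6.946 PiB = 6.946 × 2^50 bytes = 7,820,500,752,928,866.304 bytes
1 GiB = 2^30 bytes = 1,073,741,824 bytes
7,820,500,752,928,866.304 / 1,073,741,824 = 7,283,408.9 GiB

7,283,408.9 GiB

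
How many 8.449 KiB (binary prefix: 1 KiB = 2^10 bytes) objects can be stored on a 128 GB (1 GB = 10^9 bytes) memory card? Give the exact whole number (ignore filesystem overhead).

14,794,650

Capacity: 128 GB = 128,000,000,000 bytes
Per item: 8.449 KiB = 8,651.776 bytes
⌊128,000,000,000 / 8,651.776⌋ = 14,794,650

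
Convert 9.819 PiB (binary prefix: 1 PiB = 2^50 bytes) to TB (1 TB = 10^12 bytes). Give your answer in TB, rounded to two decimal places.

9.819 PiB = 9.819 × 2^50 bytes = 11,055,211,185,287,725.056 bytes
1 TB = 1,000,000,000,000 bytes
11,055,211,185,287,725.056 / 1,000,000,000,000 = 11,055.21 TB

11,055.21 TB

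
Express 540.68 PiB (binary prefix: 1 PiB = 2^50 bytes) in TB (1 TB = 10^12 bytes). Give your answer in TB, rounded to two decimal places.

608,751.56 TB

540.68 PiB = 540.68 × 2^50 bytes = 608,751,561,631,669,944.32 bytes
1 TB = 10^12 bytes = 1,000,000,000,000 bytes
608,751,561,631,669,944.32 / 1,000,000,000,000 = 608,751.56 TB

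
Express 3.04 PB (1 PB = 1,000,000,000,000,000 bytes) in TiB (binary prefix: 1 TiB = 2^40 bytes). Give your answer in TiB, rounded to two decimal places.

2,764.86 TiB

3.04 PB = 3.04 × 10^15 bytes = 3,040,000,000,000,000 bytes
1 TiB = 2^40 bytes = 1,099,511,627,776 bytes
3,040,000,000,000,000 / 1,099,511,627,776 = 2,764.86 TiB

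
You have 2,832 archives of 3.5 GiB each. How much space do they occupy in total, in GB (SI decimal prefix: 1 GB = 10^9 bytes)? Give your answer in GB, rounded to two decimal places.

10,642.93 GB

Total = 2,832 × 3.5 GiB = 9912 GiB
= 9912 × 1,073,741,824 bytes = 10,642,928,959,488 bytes
1 GB = 1,000,000,000 bytes
10,642,928,959,488 / 1,000,000,000 = 10,642.93 GB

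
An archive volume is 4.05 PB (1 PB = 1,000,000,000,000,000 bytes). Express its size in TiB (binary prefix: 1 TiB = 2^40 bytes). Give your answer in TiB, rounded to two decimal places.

3,683.45 TiB

4.05 PB = 4.05 × 10^15 bytes = 4,050,000,000,000,000 bytes
1 TiB = 2^40 bytes = 1,099,511,627,776 bytes
4,050,000,000,000,000 / 1,099,511,627,776 = 3,683.45 TiB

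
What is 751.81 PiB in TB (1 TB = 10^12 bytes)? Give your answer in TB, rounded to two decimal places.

751.81 PiB × 1,125,899,906,842,624 bytes/PiB = 846,462,808,963,353,149.44 bytes
1 TB = 10^12 bytes = 1,000,000,000,000 bytes
846,462,808,963,353,149.44 / 1,000,000,000,000 = 846,462.81 TB

846,462.81 TB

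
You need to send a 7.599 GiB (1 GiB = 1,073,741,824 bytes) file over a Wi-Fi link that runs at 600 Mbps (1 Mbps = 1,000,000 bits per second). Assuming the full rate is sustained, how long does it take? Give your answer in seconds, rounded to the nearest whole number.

7.599 GiB = 8,159,364,120.576 bytes = 65,274,912,964.608 bits
600 Mbps = 600,000,000 bits/s
time = 65,274,912,964.608 / 600,000,000 = 109 s

109 seconds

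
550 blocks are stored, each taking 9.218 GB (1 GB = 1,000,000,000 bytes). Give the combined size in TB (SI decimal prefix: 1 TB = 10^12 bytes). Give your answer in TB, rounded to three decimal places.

5.070 TB

Total = 550 × 9.218 GB = 5069.9 GB
= 5069.9 × 1,000,000,000 bytes = 5,069,900,000,000 bytes
1 TB = 1,000,000,000,000 bytes
5,069,900,000,000 / 1,000,000,000,000 = 5.070 TB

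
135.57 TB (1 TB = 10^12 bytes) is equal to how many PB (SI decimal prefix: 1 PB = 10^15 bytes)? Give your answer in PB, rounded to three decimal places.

0.136 PB

135.57 TB × 1,000,000,000,000 bytes/TB = 135,570,000,000,000 bytes
1 PB = 10^15 bytes = 1,000,000,000,000,000 bytes
135,570,000,000,000 / 1,000,000,000,000,000 = 0.136 PB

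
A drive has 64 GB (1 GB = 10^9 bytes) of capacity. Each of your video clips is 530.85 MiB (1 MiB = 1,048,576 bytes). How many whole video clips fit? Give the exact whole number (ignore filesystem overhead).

Capacity: 64 GB = 64,000,000,000 bytes
Per item: 530.85 MiB = 556,636,569.6 bytes
⌊64,000,000,000 / 556,636,569.6⌋ = 114

114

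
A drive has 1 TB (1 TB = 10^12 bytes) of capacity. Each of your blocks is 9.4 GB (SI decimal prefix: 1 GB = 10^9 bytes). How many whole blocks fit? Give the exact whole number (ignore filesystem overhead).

106

Capacity: 1 TB = 1,000,000,000,000 bytes
Per item: 9.4 GB = 9,400,000,000 bytes
⌊1,000,000,000,000 / 9,400,000,000⌋ = 106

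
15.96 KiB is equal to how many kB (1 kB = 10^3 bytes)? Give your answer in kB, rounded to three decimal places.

16.343 kB

15.96 KiB × 1,024 bytes/KiB = 16,343.04 bytes
1 kB = 1,000 bytes
16,343.04 / 1,000 = 16.343 kB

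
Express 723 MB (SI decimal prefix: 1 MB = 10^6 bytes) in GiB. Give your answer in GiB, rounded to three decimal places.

723 MB = 723 × 10^6 bytes = 723,000,000 bytes
1 GiB = 1,073,741,824 bytes
723,000,000 / 1,073,741,824 = 0.673 GiB

0.673 GiB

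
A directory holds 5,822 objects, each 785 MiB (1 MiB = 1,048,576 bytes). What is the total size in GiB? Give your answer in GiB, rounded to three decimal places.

4,463.154 GiB

Total = 5,822 × 785 MiB = 4,570,270 MiB
= 4,570,270 × 1,048,576 bytes = 4,792,275,435,520 bytes
1 GiB = 1,073,741,824 bytes
4,792,275,435,520 / 1,073,741,824 = 4,463.154 GiB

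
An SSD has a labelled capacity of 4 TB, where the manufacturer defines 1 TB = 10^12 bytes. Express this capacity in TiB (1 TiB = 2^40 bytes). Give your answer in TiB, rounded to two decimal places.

3.64 TiB

4 TB = 4 × 10^12 bytes = 4,000,000,000,000 bytes
1 TiB = 2^40 bytes = 1,099,511,627,776 bytes
4,000,000,000,000 / 1,099,511,627,776 = 3.64 TiB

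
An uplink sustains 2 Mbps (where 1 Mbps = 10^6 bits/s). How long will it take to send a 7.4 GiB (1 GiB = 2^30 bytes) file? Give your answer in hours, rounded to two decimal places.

8.83 hours

7.4 GiB = 7,945,689,497.6 bytes = 63,565,515,980.8 bits
2 Mbps = 2,000,000 bits/s
time = 63,565,515,980.8 / 2,000,000 = 31,782.7580 s
31,782.7580 s / 3600 = 8.83 hours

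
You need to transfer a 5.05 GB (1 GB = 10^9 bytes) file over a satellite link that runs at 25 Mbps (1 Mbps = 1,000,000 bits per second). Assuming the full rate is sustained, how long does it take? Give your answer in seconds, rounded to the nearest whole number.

5.05 GB = 5,050,000,000 bytes = 40,400,000,000 bits
25 Mbps = 25,000,000 bits/s
time = 40,400,000,000 / 25,000,000 = 1,616 s

1,616 seconds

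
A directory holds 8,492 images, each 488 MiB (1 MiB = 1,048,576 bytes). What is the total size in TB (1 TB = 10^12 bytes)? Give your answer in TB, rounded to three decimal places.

Total = 8,492 × 488 MiB = 4,144,096 MiB
= 4,144,096 × 1,048,576 bytes = 4,345,399,607,296 bytes
1 TB = 1,000,000,000,000 bytes
4,345,399,607,296 / 1,000,000,000,000 = 4.345 TB

4.345 TB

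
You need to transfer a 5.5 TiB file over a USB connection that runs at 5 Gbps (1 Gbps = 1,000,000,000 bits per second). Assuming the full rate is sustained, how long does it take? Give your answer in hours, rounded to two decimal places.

5.5 TiB = 6,047,313,952,768 bytes = 48,378,511,622,144 bits
5 Gbps = 5,000,000,000 bits/s
time = 48,378,511,622,144 / 5,000,000,000 = 9,675.7023 s
9,675.7023 s / 3600 = 2.69 hours

2.69 hours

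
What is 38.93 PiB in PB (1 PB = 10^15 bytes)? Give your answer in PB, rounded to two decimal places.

43.83 PB

38.93 PiB = 38.93 × 2^50 bytes = 43,831,283,373,383,352.32 bytes
1 PB = 10^15 bytes = 1,000,000,000,000,000 bytes
43,831,283,373,383,352.32 / 1,000,000,000,000,000 = 43.83 PB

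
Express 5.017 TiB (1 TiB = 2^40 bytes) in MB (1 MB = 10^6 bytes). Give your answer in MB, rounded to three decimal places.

5.017 TiB = 5.017 × 2^40 bytes = 5,516,249,836,552.192 bytes
1 MB = 1,000,000 bytes
5,516,249,836,552.192 / 1,000,000 = 5,516,249.837 MB

5,516,249.837 MB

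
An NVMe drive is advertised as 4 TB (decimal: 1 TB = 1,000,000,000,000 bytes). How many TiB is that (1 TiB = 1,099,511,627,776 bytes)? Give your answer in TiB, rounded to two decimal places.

4 TB = 4 × 10^12 bytes = 4,000,000,000,000 bytes
1 TiB = 2^40 bytes = 1,099,511,627,776 bytes
4,000,000,000,000 / 1,099,511,627,776 = 3.64 TiB

3.64 TiB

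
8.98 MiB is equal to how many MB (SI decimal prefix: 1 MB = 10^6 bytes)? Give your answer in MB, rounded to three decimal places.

8.98 MiB = 8.98 × 2^20 bytes = 9,416,212.48 bytes
1 MB = 1,000,000 bytes
9,416,212.48 / 1,000,000 = 9.416 MB

9.416 MB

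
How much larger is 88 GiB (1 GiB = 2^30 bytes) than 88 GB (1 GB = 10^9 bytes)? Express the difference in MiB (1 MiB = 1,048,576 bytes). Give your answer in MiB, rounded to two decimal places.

88 GiB = 88 × 1,073,741,824 = 94,489,280,512 bytes
88 GB = 88 × 1,000,000,000 = 88,000,000,000 bytes
difference = 6,489,280,512 bytes
6,489,280,512 / 1,048,576 = 6,188.66 MiB

6,188.66 MiB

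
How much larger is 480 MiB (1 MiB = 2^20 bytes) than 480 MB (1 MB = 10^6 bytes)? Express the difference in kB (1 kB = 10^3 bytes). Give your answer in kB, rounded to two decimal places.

23,316.48 kB

480 MiB = 480 × 1,048,576 = 503,316,480 bytes
480 MB = 480 × 1,000,000 = 480,000,000 bytes
difference = 23,316,480 bytes
23,316,480 / 1,000 = 23,316.48 kB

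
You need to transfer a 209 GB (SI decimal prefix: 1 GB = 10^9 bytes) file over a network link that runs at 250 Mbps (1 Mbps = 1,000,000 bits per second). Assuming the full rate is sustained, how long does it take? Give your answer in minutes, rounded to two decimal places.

209 GB = 209,000,000,000 bytes = 1,672,000,000,000 bits
250 Mbps = 250,000,000 bits/s
time = 1,672,000,000,000 / 250,000,000 = 6,688.000 s
6,688.000 s / 60 = 111.47 minutes

111.47 minutes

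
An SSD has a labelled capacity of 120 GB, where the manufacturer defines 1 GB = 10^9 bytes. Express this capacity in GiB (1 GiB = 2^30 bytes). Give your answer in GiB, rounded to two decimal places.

111.76 GiB

120 GB × 1,000,000,000 bytes/GB = 120,000,000,000 bytes
1 GiB = 2^30 bytes = 1,073,741,824 bytes
120,000,000,000 / 1,073,741,824 = 111.76 GiB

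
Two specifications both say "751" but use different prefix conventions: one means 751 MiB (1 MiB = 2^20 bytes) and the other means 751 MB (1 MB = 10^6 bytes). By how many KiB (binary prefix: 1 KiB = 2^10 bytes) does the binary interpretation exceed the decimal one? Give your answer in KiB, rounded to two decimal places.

751 MiB = 751 × 1,048,576 = 787,480,576 bytes
751 MB = 751 × 1,000,000 = 751,000,000 bytes
difference = 36,480,576 bytes
36,480,576 / 1,024 = 35,625.56 KiB

35,625.56 KiB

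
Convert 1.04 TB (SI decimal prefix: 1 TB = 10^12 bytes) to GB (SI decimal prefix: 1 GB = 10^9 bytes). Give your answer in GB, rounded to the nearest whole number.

1,040 GB

1.04 TB × 1,000,000,000,000 bytes/TB = 1,040,000,000,000 bytes
1 GB = 10^9 bytes = 1,000,000,000 bytes
1,040,000,000,000 / 1,000,000,000 = 1,040 GB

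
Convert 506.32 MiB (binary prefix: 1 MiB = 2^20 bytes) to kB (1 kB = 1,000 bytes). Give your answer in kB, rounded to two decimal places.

506.32 MiB × 1,048,576 bytes/MiB = 530,915,000.32 bytes
1 kB = 10^3 bytes = 1,000 bytes
530,915,000.32 / 1,000 = 530,915.00 kB

530,915.00 kB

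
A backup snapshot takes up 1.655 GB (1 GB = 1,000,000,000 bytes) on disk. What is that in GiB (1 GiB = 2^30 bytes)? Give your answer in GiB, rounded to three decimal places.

1.655 GB = 1.655 × 10^9 bytes = 1,655,000,000 bytes
1 GiB = 1,073,741,824 bytes
1,655,000,000 / 1,073,741,824 = 1.541 GiB

1.541 GiB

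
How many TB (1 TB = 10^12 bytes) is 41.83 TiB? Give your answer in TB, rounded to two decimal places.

45.99 TB

41.83 TiB × 1,099,511,627,776 bytes/TiB = 45,992,571,389,870.08 bytes
1 TB = 1,000,000,000,000 bytes
45,992,571,389,870.08 / 1,000,000,000,000 = 45.99 TB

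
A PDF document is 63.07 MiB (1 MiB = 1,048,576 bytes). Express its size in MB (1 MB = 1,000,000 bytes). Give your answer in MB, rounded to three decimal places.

66.134 MB

63.07 MiB = 63.07 × 2^20 bytes = 66,133,688.32 bytes
1 MB = 10^6 bytes = 1,000,000 bytes
66,133,688.32 / 1,000,000 = 66.134 MB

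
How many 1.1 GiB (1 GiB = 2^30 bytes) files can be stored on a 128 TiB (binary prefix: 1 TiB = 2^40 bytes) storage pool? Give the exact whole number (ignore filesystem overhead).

Capacity: 128 TiB = 140,737,488,355,328 bytes
Per item: 1.1 GiB = 1,181,116,006.4 bytes
⌊140,737,488,355,328 / 1,181,116,006.4⌋ = 119,156

119,156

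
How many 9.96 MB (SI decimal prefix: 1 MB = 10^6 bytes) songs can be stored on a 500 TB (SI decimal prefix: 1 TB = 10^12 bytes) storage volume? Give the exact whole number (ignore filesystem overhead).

50,200,803

Capacity: 500 TB = 500,000,000,000,000 bytes
Per item: 9.96 MB = 9,960,000 bytes
⌊500,000,000,000,000 / 9,960,000⌋ = 50,200,803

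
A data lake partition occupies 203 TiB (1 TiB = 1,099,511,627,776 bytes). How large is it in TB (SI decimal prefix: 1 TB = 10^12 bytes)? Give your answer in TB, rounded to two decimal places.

203 TiB = 203 × 2^40 bytes = 223,200,860,438,528 bytes
1 TB = 1,000,000,000,000 bytes
223,200,860,438,528 / 1,000,000,000,000 = 223.20 TB

223.20 TB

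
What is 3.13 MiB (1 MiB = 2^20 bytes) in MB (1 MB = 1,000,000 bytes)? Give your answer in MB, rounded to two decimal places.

3.13 MiB = 3.13 × 2^20 bytes = 3,282,042.88 bytes
1 MB = 1,000,000 bytes
3,282,042.88 / 1,000,000 = 3.28 MB

3.28 MB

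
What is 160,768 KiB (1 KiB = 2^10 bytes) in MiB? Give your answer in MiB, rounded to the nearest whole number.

157 MiB

160,768 KiB = 160,768 × 2^10 bytes = 164,626,432 bytes
1 MiB = 2^20 bytes = 1,048,576 bytes
164,626,432 / 1,048,576 = 157 MiB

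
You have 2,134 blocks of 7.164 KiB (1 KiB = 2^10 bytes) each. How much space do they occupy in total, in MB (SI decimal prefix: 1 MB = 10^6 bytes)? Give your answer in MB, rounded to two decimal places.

15.65 MB

Total = 2,134 × 7.164 KiB = 15287.976 KiB
= 15287.976 × 1,024 bytes = 15,654,887.424 bytes
1 MB = 1,000,000 bytes
15,654,887.424 / 1,000,000 = 15.65 MB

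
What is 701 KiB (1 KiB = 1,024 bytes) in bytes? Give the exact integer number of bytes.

701 × 1,024 = 717,824 bytes

717,824 bytes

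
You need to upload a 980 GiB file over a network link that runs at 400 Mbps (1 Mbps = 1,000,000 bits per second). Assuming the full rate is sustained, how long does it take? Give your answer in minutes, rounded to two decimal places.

980 GiB = 1,052,266,987,520 bytes = 8,418,135,900,160 bits
400 Mbps = 400,000,000 bits/s
time = 8,418,135,900,160 / 400,000,000 = 21,045.340 s
21,045.340 s / 60 = 350.76 minutes

350.76 minutes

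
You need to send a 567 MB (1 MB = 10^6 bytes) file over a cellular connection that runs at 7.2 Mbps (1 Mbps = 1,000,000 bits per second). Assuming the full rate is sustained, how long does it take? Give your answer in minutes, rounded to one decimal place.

567 MB = 567,000,000 bytes = 4,536,000,000 bits
7.2 Mbps = 7,200,000 bits/s
time = 4,536,000,000 / 7,200,000 = 630.00 s
630.00 s / 60 = 10.5 minutes

10.5 minutes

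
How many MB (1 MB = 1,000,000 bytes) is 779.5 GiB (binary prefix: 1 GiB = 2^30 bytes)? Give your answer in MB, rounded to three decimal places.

779.5 GiB = 779.5 × 2^30 bytes = 836,981,751,808 bytes
1 MB = 10^6 bytes = 1,000,000 bytes
836,981,751,808 / 1,000,000 = 836,981.752 MB

836,981.752 MB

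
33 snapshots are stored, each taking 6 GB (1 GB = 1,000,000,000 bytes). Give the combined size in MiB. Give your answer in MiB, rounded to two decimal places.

Total = 33 × 6 GB = 198 GB
= 198 × 1,000,000,000 bytes = 198,000,000,000 bytes
1 MiB = 1,048,576 bytes
198,000,000,000 / 1,048,576 = 188,827.51 MiB

188,827.51 MiB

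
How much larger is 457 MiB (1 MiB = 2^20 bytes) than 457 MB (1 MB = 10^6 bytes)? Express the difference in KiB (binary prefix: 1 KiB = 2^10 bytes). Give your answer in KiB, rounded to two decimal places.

457 MiB = 457 × 1,048,576 = 479,199,232 bytes
457 MB = 457 × 1,000,000 = 457,000,000 bytes
difference = 22,199,232 bytes
22,199,232 / 1,024 = 21,678.94 KiB

21,678.94 KiB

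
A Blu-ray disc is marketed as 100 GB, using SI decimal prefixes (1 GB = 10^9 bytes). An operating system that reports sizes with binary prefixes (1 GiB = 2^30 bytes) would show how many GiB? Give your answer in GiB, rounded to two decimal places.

100 GB × 1,000,000,000 bytes/GB = 100,000,000,000 bytes
1 GiB = 2^30 bytes = 1,073,741,824 bytes
100,000,000,000 / 1,073,741,824 = 93.13 GiB

93.13 GiB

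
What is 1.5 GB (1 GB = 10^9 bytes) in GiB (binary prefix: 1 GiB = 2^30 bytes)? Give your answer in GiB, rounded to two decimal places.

1.5 GB × 1,000,000,000 bytes/GB = 1,500,000,000 bytes
1 GiB = 1,073,741,824 bytes
1,500,000,000 / 1,073,741,824 = 1.40 GiB

1.40 GiB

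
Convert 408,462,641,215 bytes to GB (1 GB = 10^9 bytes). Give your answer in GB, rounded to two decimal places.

408.46 GB

408,462,641,215 bytes given.
1 GB = 1,000,000,000 bytes
408,462,641,215 / 1,000,000,000 = 408.46 GB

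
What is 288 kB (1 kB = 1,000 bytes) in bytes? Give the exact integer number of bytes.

288 × 1,000 = 288,000 bytes

288,000 bytes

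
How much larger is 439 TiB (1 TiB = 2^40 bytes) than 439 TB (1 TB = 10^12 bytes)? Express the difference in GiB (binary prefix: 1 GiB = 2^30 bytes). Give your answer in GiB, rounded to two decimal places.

439 TiB = 439 × 1,099,511,627,776 = 482,685,604,593,664 bytes
439 TB = 439 × 1,000,000,000,000 = 439,000,000,000,000 bytes
difference = 43,685,604,593,664 bytes
43,685,604,593,664 / 1,073,741,824 = 40,685.39 GiB

40,685.39 GiB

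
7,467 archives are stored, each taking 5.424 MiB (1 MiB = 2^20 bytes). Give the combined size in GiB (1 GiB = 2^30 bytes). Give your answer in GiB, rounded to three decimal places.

Total = 7,467 × 5.424 MiB = 40501.008 MiB
= 40501.008 × 1,048,576 bytes = 42,468,384,964.608 bytes
1 GiB = 1,073,741,824 bytes
42,468,384,964.608 / 1,073,741,824 = 39.552 GiB

39.552 GiB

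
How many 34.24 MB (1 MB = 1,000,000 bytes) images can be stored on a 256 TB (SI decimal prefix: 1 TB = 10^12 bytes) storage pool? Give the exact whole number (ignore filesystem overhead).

7,476,635

Capacity: 256 TB = 256,000,000,000,000 bytes
Per item: 34.24 MB = 34,240,000 bytes
⌊256,000,000,000,000 / 34,240,000⌋ = 7,476,635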